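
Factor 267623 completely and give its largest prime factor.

267623 = 31 · 8633
8633 = 89 · 97
97 is prime.
So 267623 = 31 · 89 · 97; the largest prime factor is 97.

97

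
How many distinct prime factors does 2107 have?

2

2107 = 7^2 · 43
2107 = 7^2 · 43, which has 2 distinct prime factors.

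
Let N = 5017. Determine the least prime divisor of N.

29

5017 is odd.
Digit sum 13, not divisible by 3.
Ends in 7: not divisible by 5.
7: 5017 = 7·716 + 5
11: 5017 = 11·456 + 1
13: 5017 = 13·385 + 12
17: 5017 = 17·295 + 2
19: 5017 = 19·264 + 1
23: 5017 = 23·218 + 3
29: 5017 = 29·173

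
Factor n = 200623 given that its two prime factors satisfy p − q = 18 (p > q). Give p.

Since p = q + 18, we have 200623 = q(q + 18), so q² + 18q − 200623 = 0.
Discriminant: 18² + 4·200623 = 324 + 802492 = 802816; √802816 = 896.
q = (−18 + 896)/2 = 439, and p = q + 18 = 457.
Check: 439 · 457 = 200623.

457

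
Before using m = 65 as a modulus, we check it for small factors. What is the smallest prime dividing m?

65 is odd.
Digit sum 11, not divisible by 3.
Ends in 5: divisible by 5.

5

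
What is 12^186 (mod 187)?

111

12^1 ≡ 12 (mod 187)
12^2 ≡ 12^2 = 144 ≡ 144 (mod 187)
12^4 ≡ 144^2 = 20736 ≡ 166 (mod 187)
12^8 ≡ 166^2 = 27556 ≡ 67 (mod 187)
12^16 ≡ 67^2 = 4489 ≡ 1 (mod 187)
12^32 ≡ 1^2 = 1 ≡ 1 (mod 187)
12^64 ≡ 1^2 = 1 ≡ 1 (mod 187)
12^128 ≡ 1^2 = 1 ≡ 1 (mod 187)
186 = 128 + 32 + 16 + 8 + 2 in binary powers of 2.
So 12^186 ≡ 1 · 1 · 1 · 67 · 144 ≡ 111 (mod 187).
Since 111 ≠ 1, base 12 is a Fermat witness: 187 is composite.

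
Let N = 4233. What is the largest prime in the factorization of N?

4233 = 3 · 1411
1411 = 17 · 83
83 is prime.
So 4233 = 3 · 17 · 83; the largest prime factor is 83.

83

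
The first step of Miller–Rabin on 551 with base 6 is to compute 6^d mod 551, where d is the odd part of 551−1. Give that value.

138

551 − 1 = 550 = 2^1 · 275, so d = 275.
6^1 ≡ 6 (mod 551)
6^2 ≡ 6^2 = 36 ≡ 36 (mod 551)
6^4 ≡ 36^2 = 1296 ≡ 194 (mod 551)
6^8 ≡ 194^2 = 37636 ≡ 168 (mod 551)
6^16 ≡ 168^2 = 28224 ≡ 123 (mod 551)
6^32 ≡ 123^2 = 15129 ≡ 252 (mod 551)
6^64 ≡ 252^2 = 63504 ≡ 139 (mod 551)
6^128 ≡ 139^2 = 19321 ≡ 36 (mod 551)
6^256 ≡ 36^2 = 1296 ≡ 194 (mod 551)
275 = 256 + 16 + 2 + 1 in binary powers of 2.
So 6^275 ≡ 194 · 123 · 36 · 6 ≡ 138 (mod 551).
Squaring chain: 138; never reaches −1, so base 6 is a Miller–Rabin witness that 551 is composite.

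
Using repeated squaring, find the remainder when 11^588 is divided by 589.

343

11^1 ≡ 11 (mod 589)
11^2 ≡ 11^2 = 121 ≡ 121 (mod 589)
11^4 ≡ 121^2 = 14641 ≡ 505 (mod 589)
11^8 ≡ 505^2 = 255025 ≡ 577 (mod 589)
11^16 ≡ 577^2 = 332929 ≡ 144 (mod 589)
11^32 ≡ 144^2 = 20736 ≡ 121 (mod 589)
11^64 ≡ 121^2 = 14641 ≡ 505 (mod 589)
11^128 ≡ 505^2 = 255025 ≡ 577 (mod 589)
11^256 ≡ 577^2 = 332929 ≡ 144 (mod 589)
11^512 ≡ 144^2 = 20736 ≡ 121 (mod 589)
588 = 512 + 64 + 8 + 4 in binary powers of 2.
So 11^588 ≡ 121 · 505 · 577 · 505 ≡ 343 (mod 589).
Since 343 ≠ 1, base 11 is a Fermat witness: 589 is composite.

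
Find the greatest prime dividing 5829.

5829 = 3 · 1943
1943 = 29 · 67
67 is prime.
So 5829 = 3 · 29 · 67; the largest prime factor is 67.

67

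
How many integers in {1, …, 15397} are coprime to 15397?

15136

Factor: 15397 = 89 · 173.
φ(15397) = (89−1) · (173−1) = 88 · 172 = 15136.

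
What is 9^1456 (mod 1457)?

1001

9^1 ≡ 9 (mod 1457)
9^2 ≡ 9^2 = 81 ≡ 81 (mod 1457)
9^4 ≡ 81^2 = 6561 ≡ 733 (mod 1457)
9^8 ≡ 733^2 = 537289 ≡ 1113 (mod 1457)
9^16 ≡ 1113^2 = 1238769 ≡ 319 (mod 1457)
9^32 ≡ 319^2 = 101761 ≡ 1228 (mod 1457)
9^64 ≡ 1228^2 = 1507984 ≡ 1446 (mod 1457)
9^128 ≡ 1446^2 = 2090916 ≡ 121 (mod 1457)
9^256 ≡ 121^2 = 14641 ≡ 71 (mod 1457)
9^512 ≡ 71^2 = 5041 ≡ 670 (mod 1457)
9^1024 ≡ 670^2 = 448900 ≡ 144 (mod 1457)
1456 = 1024 + 256 + 128 + 32 + 16 in binary powers of 2.
So 9^1456 ≡ 144 · 71 · 121 · 1228 · 319 ≡ 1001 (mod 1457).
Since 1001 ≠ 1, base 9 is a Fermat witness: 1457 is composite.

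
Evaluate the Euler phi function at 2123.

Factor: 2123 = 11 · 193.
φ(2123) = (11−1) · (193−1) = 10 · 192 = 1920.

1920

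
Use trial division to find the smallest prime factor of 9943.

9943 is odd.
Digit sum 25, not divisible by 3.
Ends in 3: not divisible by 5.
7: 9943 = 7·1420 + 3
11: 9943 = 11·903 + 10
13: 9943 = 13·764 + 11
17: 9943 = 17·584 + 15
19: 9943 = 19·523 + 6
23: 9943 = 23·432 + 7
29: 9943 = 29·342 + 25
31: 9943 = 31·320 + 23
37: 9943 = 37·268 + 27
41: 9943 = 41·242 + 21
43: 9943 = 43·231 + 10
47: 9943 = 47·211 + 26
53: 9943 = 53·187 + 32
59: 9943 = 59·168 + 31
61: 9943 = 61·163

61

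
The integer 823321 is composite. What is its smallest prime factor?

823321 is odd.
Digit sum 19, not divisible by 3.
Ends in 1: not divisible by 5.
7: 823321 = 7·117617 + 2
11: 823321 = 11·74847 + 4
13: 823321 = 13·63332 + 5
17: 823321 = 17·48430 + 11
19: 823321 = 19·43332 + 13
23: 823321 = 23·35796 + 13
29: 823321 = 29·28390 + 11
31: 823321 = 31·26558 + 23
37: 823321 = 37·22251 + 34
41: 823321 = 41·20081

41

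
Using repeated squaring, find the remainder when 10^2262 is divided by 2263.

2236

10^1 ≡ 10 (mod 2263)
10^2 ≡ 10^2 = 100 ≡ 100 (mod 2263)
10^4 ≡ 100^2 = 10000 ≡ 948 (mod 2263)
10^8 ≡ 948^2 = 898704 ≡ 293 (mod 2263)
10^16 ≡ 293^2 = 85849 ≡ 2118 (mod 2263)
10^32 ≡ 2118^2 = 4485924 ≡ 658 (mod 2263)
10^64 ≡ 658^2 = 432964 ≡ 731 (mod 2263)
10^128 ≡ 731^2 = 534361 ≡ 293 (mod 2263)
10^256 ≡ 293^2 = 85849 ≡ 2118 (mod 2263)
10^512 ≡ 2118^2 = 4485924 ≡ 658 (mod 2263)
10^1024 ≡ 658^2 = 432964 ≡ 731 (mod 2263)
10^2048 ≡ 731^2 = 534361 ≡ 293 (mod 2263)
2262 = 2048 + 128 + 64 + 16 + 4 + 2 in binary powers of 2.
So 10^2262 ≡ 293 · 293 · 731 · 2118 · 948 · 100 ≡ 2236 (mod 2263).
Since 2236 ≠ 1, base 10 is a Fermat witness: 2263 is composite.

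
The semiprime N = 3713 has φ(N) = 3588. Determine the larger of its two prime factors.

79

φ(n) = (p−1)(q−1) = n − (p+q) + 1, so p + q = 3713 − 3588 + 1 = 126.
p and q are the roots of t² − 126t + 3713 = 0.
Discriminant: 126² − 4·3713 = 15876 − 14852 = 1024; √1024 = 32.
q = (126 − 32)/2 = 47, p = (126 + 32)/2 = 79.
Check: 47 · 79 = 3713.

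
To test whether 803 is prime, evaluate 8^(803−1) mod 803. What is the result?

592

8^1 ≡ 8 (mod 803)
8^2 ≡ 8^2 = 64 ≡ 64 (mod 803)
8^4 ≡ 64^2 = 4096 ≡ 81 (mod 803)
8^8 ≡ 81^2 = 6561 ≡ 137 (mod 803)
8^16 ≡ 137^2 = 18769 ≡ 300 (mod 803)
8^32 ≡ 300^2 = 90000 ≡ 64 (mod 803)
8^64 ≡ 64^2 = 4096 ≡ 81 (mod 803)
8^128 ≡ 81^2 = 6561 ≡ 137 (mod 803)
8^256 ≡ 137^2 = 18769 ≡ 300 (mod 803)
8^512 ≡ 300^2 = 90000 ≡ 64 (mod 803)
802 = 512 + 256 + 32 + 2 in binary powers of 2.
So 8^802 ≡ 64 · 300 · 64 · 64 ≡ 592 (mod 803).
Since 592 ≠ 1, base 8 is a Fermat witness: 803 is composite.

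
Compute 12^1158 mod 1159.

12^1 ≡ 12 (mod 1159)
12^2 ≡ 12^2 = 144 ≡ 144 (mod 1159)
12^4 ≡ 144^2 = 20736 ≡ 1033 (mod 1159)
12^8 ≡ 1033^2 = 1067089 ≡ 809 (mod 1159)
12^16 ≡ 809^2 = 654481 ≡ 805 (mod 1159)
12^32 ≡ 805^2 = 648025 ≡ 144 (mod 1159)
12^64 ≡ 144^2 = 20736 ≡ 1033 (mod 1159)
12^128 ≡ 1033^2 = 1067089 ≡ 809 (mod 1159)
12^256 ≡ 809^2 = 654481 ≡ 805 (mod 1159)
12^512 ≡ 805^2 = 648025 ≡ 144 (mod 1159)
12^1024 ≡ 144^2 = 20736 ≡ 1033 (mod 1159)
1158 = 1024 + 128 + 4 + 2 in binary powers of 2.
So 12^1158 ≡ 1033 · 809 · 1033 · 144 ≡ 20 (mod 1159).
Since 20 ≠ 1, base 12 is a Fermat witness: 1159 is composite.

20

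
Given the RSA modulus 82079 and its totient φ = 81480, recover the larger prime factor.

389

φ(n) = (p−1)(q−1) = n − (p+q) + 1, so p + q = 82079 − 81480 + 1 = 600.
p and q are the roots of t² − 600t + 82079 = 0.
Discriminant: 600² − 4·82079 = 360000 − 328316 = 31684; √31684 = 178.
q = (600 − 178)/2 = 211, p = (600 + 178)/2 = 389.
Check: 211 · 389 = 82079.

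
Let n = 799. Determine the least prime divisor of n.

799 is odd.
Digit sum 25, not divisible by 3.
Ends in 9: not divisible by 5.
7: 799 = 7·114 + 1
11: 799 = 11·72 + 7
13: 799 = 13·61 + 6
17: 799 = 17·47

17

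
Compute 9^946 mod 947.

1

9^1 ≡ 9 (mod 947)
9^2 ≡ 9^2 = 81 ≡ 81 (mod 947)
9^4 ≡ 81^2 = 6561 ≡ 879 (mod 947)
9^8 ≡ 879^2 = 772641 ≡ 836 (mod 947)
9^16 ≡ 836^2 = 698896 ≡ 10 (mod 947)
9^32 ≡ 10^2 = 100 ≡ 100 (mod 947)
9^64 ≡ 100^2 = 10000 ≡ 530 (mod 947)
9^128 ≡ 530^2 = 280900 ≡ 588 (mod 947)
9^256 ≡ 588^2 = 345744 ≡ 89 (mod 947)
9^512 ≡ 89^2 = 7921 ≡ 345 (mod 947)
946 = 512 + 256 + 128 + 32 + 16 + 2 in binary powers of 2.
So 9^946 ≡ 345 · 89 · 588 · 100 · 10 · 81 ≡ 1 (mod 947).
Since the result is 1, base 9 gives no evidence that 947 is composite.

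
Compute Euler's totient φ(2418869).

2361600

Factor: 2418869 = 83 · 151 · 193.
φ(2418869) = (83−1) · (151−1) · (193−1) = 82 · 150 · 192 = 2361600.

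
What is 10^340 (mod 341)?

10^1 ≡ 10 (mod 341)
10^2 ≡ 10^2 = 100 ≡ 100 (mod 341)
10^4 ≡ 100^2 = 10000 ≡ 111 (mod 341)
10^8 ≡ 111^2 = 12321 ≡ 45 (mod 341)
10^16 ≡ 45^2 = 2025 ≡ 320 (mod 341)
10^32 ≡ 320^2 = 102400 ≡ 100 (mod 341)
10^64 ≡ 100^2 = 10000 ≡ 111 (mod 341)
10^128 ≡ 111^2 = 12321 ≡ 45 (mod 341)
10^256 ≡ 45^2 = 2025 ≡ 320 (mod 341)
340 = 256 + 64 + 16 + 4 in binary powers of 2.
So 10^340 ≡ 320 · 111 · 320 · 111 ≡ 67 (mod 341).
Since 67 ≠ 1, base 10 is a Fermat witness: 341 is composite.

67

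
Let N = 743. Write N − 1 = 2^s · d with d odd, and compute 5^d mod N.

742

743 − 1 = 742 = 2^1 · 371, so d = 371.
5^1 ≡ 5 (mod 743)
5^2 ≡ 5^2 = 25 ≡ 25 (mod 743)
5^4 ≡ 25^2 = 625 ≡ 625 (mod 743)
5^8 ≡ 625^2 = 390625 ≡ 550 (mod 743)
5^16 ≡ 550^2 = 302500 ≡ 99 (mod 743)
5^32 ≡ 99^2 = 9801 ≡ 142 (mod 743)
5^64 ≡ 142^2 = 20164 ≡ 103 (mod 743)
5^128 ≡ 103^2 = 10609 ≡ 207 (mod 743)
5^256 ≡ 207^2 = 42849 ≡ 498 (mod 743)
371 = 256 + 64 + 32 + 16 + 2 + 1 in binary powers of 2.
So 5^371 ≡ 498 · 103 · 142 · 99 · 25 · 5 ≡ 742 (mod 743).
Since 5^d ≡ 742 (mod 743), base 5 does not prove 743 composite.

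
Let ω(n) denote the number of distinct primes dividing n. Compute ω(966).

966 = 2 · 483
483 = 3 · 161
161 = 7 · 23
966 = 2 · 3 · 7 · 23, which has 4 distinct prime factors.

4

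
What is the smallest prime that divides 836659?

31

836659 is odd.
Digit sum 37, not divisible by 3.
Ends in 9: not divisible by 5.
7: 836659 = 7·119522 + 5
11: 836659 = 11·76059 + 10
13: 836659 = 13·64358 + 5
17: 836659 = 17·49215 + 4
19: 836659 = 19·44034 + 13
23: 836659 = 23·36376 + 11
29: 836659 = 29·28850 + 9
31: 836659 = 31·26989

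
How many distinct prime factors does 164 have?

164 = 2^2 · 41
164 = 2^2 · 41, which has 2 distinct prime factors.

2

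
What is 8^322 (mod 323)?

8^1 ≡ 8 (mod 323)
8^2 ≡ 8^2 = 64 ≡ 64 (mod 323)
8^4 ≡ 64^2 = 4096 ≡ 220 (mod 323)
8^8 ≡ 220^2 = 48400 ≡ 273 (mod 323)
8^16 ≡ 273^2 = 74529 ≡ 239 (mod 323)
8^32 ≡ 239^2 = 57121 ≡ 273 (mod 323)
8^64 ≡ 273^2 = 74529 ≡ 239 (mod 323)
8^128 ≡ 239^2 = 57121 ≡ 273 (mod 323)
8^256 ≡ 273^2 = 74529 ≡ 239 (mod 323)
322 = 256 + 64 + 2 in binary powers of 2.
So 8^322 ≡ 239 · 239 · 64 ≡ 30 (mod 323).
Since 30 ≠ 1, base 8 is a Fermat witness: 323 is composite.

30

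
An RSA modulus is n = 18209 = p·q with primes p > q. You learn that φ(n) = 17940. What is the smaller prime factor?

φ(n) = (p−1)(q−1) = n − (p+q) + 1, so p + q = 18209 − 17940 + 1 = 270.
p and q are the roots of t² − 270t + 18209 = 0.
Discriminant: 270² − 4·18209 = 72900 − 72836 = 64; √64 = 8.
q = (270 − 8)/2 = 131, p = (270 + 8)/2 = 139.
Check: 131 · 139 = 18209.

131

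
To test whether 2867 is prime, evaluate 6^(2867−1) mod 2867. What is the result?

6^1 ≡ 6 (mod 2867)
6^2 ≡ 6^2 = 36 ≡ 36 (mod 2867)
6^4 ≡ 36^2 = 1296 ≡ 1296 (mod 2867)
6^8 ≡ 1296^2 = 1679616 ≡ 2421 (mod 2867)
6^16 ≡ 2421^2 = 5861241 ≡ 1093 (mod 2867)
6^32 ≡ 1093^2 = 1194649 ≡ 1977 (mod 2867)
6^64 ≡ 1977^2 = 3908529 ≡ 808 (mod 2867)
6^128 ≡ 808^2 = 652864 ≡ 2055 (mod 2867)
6^256 ≡ 2055^2 = 4223025 ≡ 2801 (mod 2867)
6^512 ≡ 2801^2 = 7845601 ≡ 1489 (mod 2867)
6^1024 ≡ 1489^2 = 2217121 ≡ 930 (mod 2867)
6^2048 ≡ 930^2 = 864900 ≡ 1933 (mod 2867)
2866 = 2048 + 512 + 256 + 32 + 16 + 2 in binary powers of 2.
So 6^2866 ≡ 1933 · 1489 · 2801 · 1977 · 1093 · 36 ≡ 1896 (mod 2867).
Since 1896 ≠ 1, base 6 is a Fermat witness: 2867 is composite.

1896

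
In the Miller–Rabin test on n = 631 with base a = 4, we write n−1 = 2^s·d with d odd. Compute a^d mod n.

1

631 − 1 = 630 = 2^1 · 315, so d = 315.
4^1 ≡ 4 (mod 631)
4^2 ≡ 4^2 = 16 ≡ 16 (mod 631)
4^4 ≡ 16^2 = 256 ≡ 256 (mod 631)
4^8 ≡ 256^2 = 65536 ≡ 543 (mod 631)
4^16 ≡ 543^2 = 294849 ≡ 172 (mod 631)
4^32 ≡ 172^2 = 29584 ≡ 558 (mod 631)
4^64 ≡ 558^2 = 311364 ≡ 281 (mod 631)
4^128 ≡ 281^2 = 78961 ≡ 86 (mod 631)
4^256 ≡ 86^2 = 7396 ≡ 455 (mod 631)
315 = 256 + 32 + 16 + 8 + 2 + 1 in binary powers of 2.
So 4^315 ≡ 455 · 558 · 172 · 543 · 16 · 4 ≡ 1 (mod 631).
Since 4^d ≡ 1 (mod 631), base 4 does not prove 631 composite.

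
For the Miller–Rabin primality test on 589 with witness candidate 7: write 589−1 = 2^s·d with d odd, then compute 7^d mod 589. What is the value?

419

589 − 1 = 588 = 2^2 · 147, so d = 147.
7^1 ≡ 7 (mod 589)
7^2 ≡ 7^2 = 49 ≡ 49 (mod 589)
7^4 ≡ 49^2 = 2401 ≡ 45 (mod 589)
7^8 ≡ 45^2 = 2025 ≡ 258 (mod 589)
7^16 ≡ 258^2 = 66564 ≡ 7 (mod 589)
7^32 ≡ 7^2 = 49 ≡ 49 (mod 589)
7^64 ≡ 49^2 = 2401 ≡ 45 (mod 589)
7^128 ≡ 45^2 = 2025 ≡ 258 (mod 589)
147 = 128 + 16 + 2 + 1 in binary powers of 2.
So 7^147 ≡ 258 · 7 · 49 · 7 ≡ 419 (mod 589).
Squaring chain: 419 → 39; never reaches −1, so base 7 is a Miller–Rabin witness that 589 is composite.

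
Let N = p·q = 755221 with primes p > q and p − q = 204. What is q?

Since p = q + 204, we have 755221 = q(q + 204), so q² + 204q − 755221 = 0.
Discriminant: 204² + 4·755221 = 41616 + 3020884 = 3062500; √3062500 = 1750.
q = (−204 + 1750)/2 = 773, and p = q + 204 = 977.
Check: 773 · 977 = 755221.

773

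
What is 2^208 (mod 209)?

2^1 ≡ 2 (mod 209)
2^2 ≡ 2^2 = 4 ≡ 4 (mod 209)
2^4 ≡ 4^2 = 16 ≡ 16 (mod 209)
2^8 ≡ 16^2 = 256 ≡ 47 (mod 209)
2^16 ≡ 47^2 = 2209 ≡ 119 (mod 209)
2^32 ≡ 119^2 = 14161 ≡ 158 (mod 209)
2^64 ≡ 158^2 = 24964 ≡ 93 (mod 209)
2^128 ≡ 93^2 = 8649 ≡ 80 (mod 209)
208 = 128 + 64 + 16 in binary powers of 2.
So 2^208 ≡ 80 · 93 · 119 ≡ 36 (mod 209).
Since 36 ≠ 1, base 2 is a Fermat witness: 209 is composite.

36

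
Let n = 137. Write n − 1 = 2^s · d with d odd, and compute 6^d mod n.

137 − 1 = 136 = 2^3 · 17, so d = 17.
6^1 ≡ 6 (mod 137)
6^2 ≡ 6^2 = 36 ≡ 36 (mod 137)
6^4 ≡ 36^2 = 1296 ≡ 63 (mod 137)
6^8 ≡ 63^2 = 3969 ≡ 133 (mod 137)
6^16 ≡ 133^2 = 17689 ≡ 16 (mod 137)
17 = 16 + 1 in binary powers of 2.
So 6^17 ≡ 16 · 6 ≡ 96 (mod 137).
Squaring chain: 96 → 37 → 136; reaches −1, so base 6 does not prove 137 composite.

96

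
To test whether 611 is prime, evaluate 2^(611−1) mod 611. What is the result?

101

2^1 ≡ 2 (mod 611)
2^2 ≡ 2^2 = 4 ≡ 4 (mod 611)
2^4 ≡ 4^2 = 16 ≡ 16 (mod 611)
2^8 ≡ 16^2 = 256 ≡ 256 (mod 611)
2^16 ≡ 256^2 = 65536 ≡ 159 (mod 611)
2^32 ≡ 159^2 = 25281 ≡ 230 (mod 611)
2^64 ≡ 230^2 = 52900 ≡ 354 (mod 611)
2^128 ≡ 354^2 = 125316 ≡ 61 (mod 611)
2^256 ≡ 61^2 = 3721 ≡ 55 (mod 611)
2^512 ≡ 55^2 = 3025 ≡ 581 (mod 611)
610 = 512 + 64 + 32 + 2 in binary powers of 2.
So 2^610 ≡ 581 · 354 · 230 · 4 ≡ 101 (mod 611).
Since 101 ≠ 1, base 2 is a Fermat witness: 611 is composite.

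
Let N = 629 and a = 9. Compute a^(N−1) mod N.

16

9^1 ≡ 9 (mod 629)
9^2 ≡ 9^2 = 81 ≡ 81 (mod 629)
9^4 ≡ 81^2 = 6561 ≡ 271 (mod 629)
9^8 ≡ 271^2 = 73441 ≡ 477 (mod 629)
9^16 ≡ 477^2 = 227529 ≡ 460 (mod 629)
9^32 ≡ 460^2 = 211600 ≡ 256 (mod 629)
9^64 ≡ 256^2 = 65536 ≡ 120 (mod 629)
9^128 ≡ 120^2 = 14400 ≡ 562 (mod 629)
9^256 ≡ 562^2 = 315844 ≡ 86 (mod 629)
9^512 ≡ 86^2 = 7396 ≡ 477 (mod 629)
628 = 512 + 64 + 32 + 16 + 4 in binary powers of 2.
So 9^628 ≡ 477 · 120 · 256 · 460 · 271 ≡ 16 (mod 629).
Since 16 ≠ 1, base 9 is a Fermat witness: 629 is composite.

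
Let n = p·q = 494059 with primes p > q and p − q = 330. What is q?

Since p = q + 330, we have 494059 = q(q + 330), so q² + 330q − 494059 = 0.
Discriminant: 330² + 4·494059 = 108900 + 1976236 = 2085136; √2085136 = 1444.
q = (−330 + 1444)/2 = 557, and p = q + 330 = 887.
Check: 557 · 887 = 494059.

557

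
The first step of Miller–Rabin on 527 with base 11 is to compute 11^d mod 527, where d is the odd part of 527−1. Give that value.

105

527 − 1 = 526 = 2^1 · 263, so d = 263.
11^1 ≡ 11 (mod 527)
11^2 ≡ 11^2 = 121 ≡ 121 (mod 527)
11^4 ≡ 121^2 = 14641 ≡ 412 (mod 527)
11^8 ≡ 412^2 = 169744 ≡ 50 (mod 527)
11^16 ≡ 50^2 = 2500 ≡ 392 (mod 527)
11^32 ≡ 392^2 = 153664 ≡ 307 (mod 527)
11^64 ≡ 307^2 = 94249 ≡ 443 (mod 527)
11^128 ≡ 443^2 = 196249 ≡ 205 (mod 527)
11^256 ≡ 205^2 = 42025 ≡ 392 (mod 527)
263 = 256 + 4 + 2 + 1 in binary powers of 2.
So 11^263 ≡ 392 · 412 · 121 · 11 ≡ 105 (mod 527).
Squaring chain: 105; never reaches −1, so base 11 is a Miller–Rabin witness that 527 is composite.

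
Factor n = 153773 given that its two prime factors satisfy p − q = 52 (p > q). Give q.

367

Since p = q + 52, we have 153773 = q(q + 52), so q² + 52q − 153773 = 0.
Discriminant: 52² + 4·153773 = 2704 + 615092 = 617796; √617796 = 786.
q = (−52 + 786)/2 = 367, and p = q + 52 = 419.
Check: 367 · 419 = 153773.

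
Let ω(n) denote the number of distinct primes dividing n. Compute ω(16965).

4

16965 = 3^2 · 1885
1885 = 5 · 377
377 = 13 · 29
16965 = 3^2 · 5 · 13 · 29, which has 4 distinct prime factors.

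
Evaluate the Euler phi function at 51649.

45696

Factor: 51649 = 13 · 29 · 137.
φ(51649) = (13−1) · (29−1) · (137−1) = 12 · 28 · 136 = 45696.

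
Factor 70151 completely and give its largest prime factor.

70151 = 29 · 2419
2419 = 41 · 59
59 is prime.
So 70151 = 29 · 41 · 59; the largest prime factor is 59.

59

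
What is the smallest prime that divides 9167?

89

9167 is odd.
Digit sum 23, not divisible by 3.
Ends in 7: not divisible by 5.
7: 9167 = 7·1309 + 4
11: 9167 = 11·833 + 4
13: 9167 = 13·705 + 2
17: 9167 = 17·539 + 4
19: 9167 = 19·482 + 9
23: 9167 = 23·398 + 13
29: 9167 = 29·316 + 3
31: 9167 = 31·295 + 22
37: 9167 = 37·247 + 28
41: 9167 = 41·223 + 24
43: 9167 = 43·213 + 8
47: 9167 = 47·195 + 2
53: 9167 = 53·172 + 51
59: 9167 = 59·155 + 22
61: 9167 = 61·150 + 17
67: 9167 = 67·136 + 55
71: 9167 = 71·129 + 8
73: 9167 = 73·125 + 42
79: 9167 = 79·116 + 3
83: 9167 = 83·110 + 37
89: 9167 = 89·103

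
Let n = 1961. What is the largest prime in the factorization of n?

53

1961 = 37 · 53
53 is prime.
So 1961 = 37 · 53; the largest prime factor is 53.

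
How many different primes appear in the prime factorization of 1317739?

3

1317739 = 23^2 · 2491
2491 = 47 · 53
1317739 = 23^2 · 47 · 53, which has 3 distinct prime factors.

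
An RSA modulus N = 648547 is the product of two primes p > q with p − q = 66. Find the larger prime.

Since p = q + 66, we have 648547 = q(q + 66), so q² + 66q − 648547 = 0.
Discriminant: 66² + 4·648547 = 4356 + 2594188 = 2598544; √2598544 = 1612.
q = (−66 + 1612)/2 = 773, and p = q + 66 = 839.
Check: 773 · 839 = 648547.

839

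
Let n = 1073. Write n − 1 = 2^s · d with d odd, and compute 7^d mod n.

1073 − 1 = 1072 = 2^4 · 67, so d = 67.
7^1 ≡ 7 (mod 1073)
7^2 ≡ 7^2 = 49 ≡ 49 (mod 1073)
7^4 ≡ 49^2 = 2401 ≡ 255 (mod 1073)
7^8 ≡ 255^2 = 65025 ≡ 645 (mod 1073)
7^16 ≡ 645^2 = 416025 ≡ 774 (mod 1073)
7^32 ≡ 774^2 = 599076 ≡ 342 (mod 1073)
7^64 ≡ 342^2 = 116964 ≡ 7 (mod 1073)
67 = 64 + 2 + 1 in binary powers of 2.
So 7^67 ≡ 7 · 49 · 7 ≡ 255 (mod 1073).
Squaring chain: 255 → 645 → 774 → 342; never reaches −1, so base 7 is a Miller–Rabin witness that 1073 is composite.

255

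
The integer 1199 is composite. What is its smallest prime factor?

11

1199 is odd.
Digit sum 20, not divisible by 3.
Ends in 9: not divisible by 5.
7: 1199 = 7·171 + 2
11: 1199 = 11·109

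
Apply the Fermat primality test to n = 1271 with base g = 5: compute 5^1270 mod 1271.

532

5^1 ≡ 5 (mod 1271)
5^2 ≡ 5^2 = 25 ≡ 25 (mod 1271)
5^4 ≡ 25^2 = 625 ≡ 625 (mod 1271)
5^8 ≡ 625^2 = 390625 ≡ 428 (mod 1271)
5^16 ≡ 428^2 = 183184 ≡ 160 (mod 1271)
5^32 ≡ 160^2 = 25600 ≡ 180 (mod 1271)
5^64 ≡ 180^2 = 32400 ≡ 625 (mod 1271)
5^128 ≡ 625^2 = 390625 ≡ 428 (mod 1271)
5^256 ≡ 428^2 = 183184 ≡ 160 (mod 1271)
5^512 ≡ 160^2 = 25600 ≡ 180 (mod 1271)
5^1024 ≡ 180^2 = 32400 ≡ 625 (mod 1271)
1270 = 1024 + 128 + 64 + 32 + 16 + 4 + 2 in binary powers of 2.
So 5^1270 ≡ 625 · 428 · 625 · 180 · 160 · 625 · 25 ≡ 532 (mod 1271).
Since 532 ≠ 1, base 5 is a Fermat witness: 1271 is composite.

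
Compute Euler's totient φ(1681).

1640

Factor: 1681 = 41^2.
φ(1681) = 41^1·(41−1) = 1640.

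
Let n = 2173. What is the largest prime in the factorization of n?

2173 = 41 · 53
53 is prime.
So 2173 = 41 · 53; the largest prime factor is 53.

53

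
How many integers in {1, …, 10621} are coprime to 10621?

9072

Factor: 10621 = 13 · 19 · 43.
φ(10621) = (13−1) · (19−1) · (43−1) = 12 · 18 · 42 = 9072.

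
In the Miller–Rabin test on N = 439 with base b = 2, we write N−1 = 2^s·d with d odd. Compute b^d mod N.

439 − 1 = 438 = 2^1 · 219, so d = 219.
2^1 ≡ 2 (mod 439)
2^2 ≡ 2^2 = 4 ≡ 4 (mod 439)
2^4 ≡ 4^2 = 16 ≡ 16 (mod 439)
2^8 ≡ 16^2 = 256 ≡ 256 (mod 439)
2^16 ≡ 256^2 = 65536 ≡ 125 (mod 439)
2^32 ≡ 125^2 = 15625 ≡ 260 (mod 439)
2^64 ≡ 260^2 = 67600 ≡ 433 (mod 439)
2^128 ≡ 433^2 = 187489 ≡ 36 (mod 439)
219 = 128 + 64 + 16 + 8 + 2 + 1 in binary powers of 2.
So 2^219 ≡ 36 · 433 · 125 · 256 · 4 · 2 ≡ 1 (mod 439).
Since 2^d ≡ 1 (mod 439), base 2 does not prove 439 composite.

1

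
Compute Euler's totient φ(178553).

167440

Factor: 178553 = 29 · 47 · 131.
φ(178553) = (29−1) · (47−1) · (131−1) = 28 · 46 · 130 = 167440.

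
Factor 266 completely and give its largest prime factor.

266 = 2 · 133
133 = 7 · 19
19 is prime.
So 266 = 2 · 7 · 19; the largest prime factor is 19.

19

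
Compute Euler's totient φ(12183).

7800

Factor: 12183 = 3 · 31 · 131.
φ(12183) = (3−1) · (31−1) · (131−1) = 2 · 30 · 130 = 7800.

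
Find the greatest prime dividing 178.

89

178 = 2 · 89
89 is prime.
So 178 = 2 · 89; the largest prime factor is 89.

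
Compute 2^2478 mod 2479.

2^1 ≡ 2 (mod 2479)
2^2 ≡ 2^2 = 4 ≡ 4 (mod 2479)
2^4 ≡ 4^2 = 16 ≡ 16 (mod 2479)
2^8 ≡ 16^2 = 256 ≡ 256 (mod 2479)
2^16 ≡ 256^2 = 65536 ≡ 1082 (mod 2479)
2^32 ≡ 1082^2 = 1170724 ≡ 636 (mod 2479)
2^64 ≡ 636^2 = 404496 ≡ 419 (mod 2479)
2^128 ≡ 419^2 = 175561 ≡ 2031 (mod 2479)
2^256 ≡ 2031^2 = 4124961 ≡ 2384 (mod 2479)
2^512 ≡ 2384^2 = 5683456 ≡ 1588 (mod 2479)
2^1024 ≡ 1588^2 = 2521744 ≡ 601 (mod 2479)
2^2048 ≡ 601^2 = 361201 ≡ 1746 (mod 2479)
2478 = 2048 + 256 + 128 + 32 + 8 + 4 + 2 in binary powers of 2.
So 2^2478 ≡ 1746 · 2384 · 2031 · 636 · 256 · 16 · 4 ≡ 1935 (mod 2479).
Since 1935 ≠ 1, base 2 is a Fermat witness: 2479 is composite.

1935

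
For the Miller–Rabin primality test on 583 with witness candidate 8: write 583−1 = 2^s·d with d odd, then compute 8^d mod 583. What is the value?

569

583 − 1 = 582 = 2^1 · 291, so d = 291.
8^1 ≡ 8 (mod 583)
8^2 ≡ 8^2 = 64 ≡ 64 (mod 583)
8^4 ≡ 64^2 = 4096 ≡ 15 (mod 583)
8^8 ≡ 15^2 = 225 ≡ 225 (mod 583)
8^16 ≡ 225^2 = 50625 ≡ 487 (mod 583)
8^32 ≡ 487^2 = 237169 ≡ 471 (mod 583)
8^64 ≡ 471^2 = 221841 ≡ 301 (mod 583)
8^128 ≡ 301^2 = 90601 ≡ 236 (mod 583)
8^256 ≡ 236^2 = 55696 ≡ 311 (mod 583)
291 = 256 + 32 + 2 + 1 in binary powers of 2.
So 8^291 ≡ 311 · 471 · 64 · 8 ≡ 569 (mod 583).
Squaring chain: 569; never reaches −1, so base 8 is a Miller–Rabin witness that 583 is composite.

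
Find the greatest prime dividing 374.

374 = 2 · 187
187 = 11 · 17
17 is prime.
So 374 = 2 · 11 · 17; the largest prime factor is 17.

17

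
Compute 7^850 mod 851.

7^1 ≡ 7 (mod 851)
7^2 ≡ 7^2 = 49 ≡ 49 (mod 851)
7^4 ≡ 49^2 = 2401 ≡ 699 (mod 851)
7^8 ≡ 699^2 = 488601 ≡ 127 (mod 851)
7^16 ≡ 127^2 = 16129 ≡ 811 (mod 851)
7^32 ≡ 811^2 = 657721 ≡ 749 (mod 851)
7^64 ≡ 749^2 = 561001 ≡ 192 (mod 851)
7^128 ≡ 192^2 = 36864 ≡ 271 (mod 851)
7^256 ≡ 271^2 = 73441 ≡ 255 (mod 851)
7^512 ≡ 255^2 = 65025 ≡ 349 (mod 851)
850 = 512 + 256 + 64 + 16 + 2 in binary powers of 2.
So 7^850 ≡ 349 · 255 · 192 · 811 · 49 ≡ 255 (mod 851).
Since 255 ≠ 1, base 7 is a Fermat witness: 851 is composite.

255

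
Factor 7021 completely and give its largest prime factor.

7021 = 7 · 1003
1003 = 17 · 59
59 is prime.
So 7021 = 7 · 17 · 59; the largest prime factor is 59.

59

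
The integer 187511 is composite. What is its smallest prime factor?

19

187511 is odd.
Digit sum 23, not divisible by 3.
Ends in 1: not divisible by 5.
7: 187511 = 7·26787 + 2
11: 187511 = 11·17046 + 5
13: 187511 = 13·14423 + 12
17: 187511 = 17·11030 + 1
19: 187511 = 19·9869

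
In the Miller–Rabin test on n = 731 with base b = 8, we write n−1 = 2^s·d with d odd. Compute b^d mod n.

731 − 1 = 730 = 2^1 · 365, so d = 365.
8^1 ≡ 8 (mod 731)
8^2 ≡ 8^2 = 64 ≡ 64 (mod 731)
8^4 ≡ 64^2 = 4096 ≡ 441 (mod 731)
8^8 ≡ 441^2 = 194481 ≡ 35 (mod 731)
8^16 ≡ 35^2 = 1225 ≡ 494 (mod 731)
8^32 ≡ 494^2 = 244036 ≡ 613 (mod 731)
8^64 ≡ 613^2 = 375769 ≡ 35 (mod 731)
8^128 ≡ 35^2 = 1225 ≡ 494 (mod 731)
8^256 ≡ 494^2 = 244036 ≡ 613 (mod 731)
365 = 256 + 64 + 32 + 8 + 4 + 1 in binary powers of 2.
So 8^365 ≡ 613 · 35 · 613 · 35 · 441 · 8 ≡ 94 (mod 731).
Squaring chain: 94; never reaches −1, so base 8 is a Miller–Rabin witness that 731 is composite.

94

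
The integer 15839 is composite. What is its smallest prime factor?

47

15839 is odd.
Digit sum 26, not divisible by 3.
Ends in 9: not divisible by 5.
7: 15839 = 7·2262 + 5
11: 15839 = 11·1439 + 10
13: 15839 = 13·1218 + 5
17: 15839 = 17·931 + 12
19: 15839 = 19·833 + 12
23: 15839 = 23·688 + 15
29: 15839 = 29·546 + 5
31: 15839 = 31·510 + 29
37: 15839 = 37·428 + 3
41: 15839 = 41·386 + 13
43: 15839 = 43·368 + 15
47: 15839 = 47·337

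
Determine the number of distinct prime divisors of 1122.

4

1122 = 2 · 561
561 = 3 · 187
187 = 11 · 17
1122 = 2 · 3 · 11 · 17, which has 4 distinct prime factors.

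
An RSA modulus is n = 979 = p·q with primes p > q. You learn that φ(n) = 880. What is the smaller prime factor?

11

φ(n) = (p−1)(q−1) = n − (p+q) + 1, so p + q = 979 − 880 + 1 = 100.
p and q are the roots of t² − 100t + 979 = 0.
Discriminant: 100² − 4·979 = 10000 − 3916 = 6084; √6084 = 78.
q = (100 − 78)/2 = 11, p = (100 + 78)/2 = 89.
Check: 11 · 89 = 979.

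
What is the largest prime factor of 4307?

73

4307 = 59 · 73
73 is prime.
So 4307 = 59 · 73; the largest prime factor is 73.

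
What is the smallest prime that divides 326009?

17

326009 is odd.
Digit sum 20, not divisible by 3.
Ends in 9: not divisible by 5.
7: 326009 = 7·46572 + 5
11: 326009 = 11·29637 + 2
13: 326009 = 13·25077 + 8
17: 326009 = 17·19177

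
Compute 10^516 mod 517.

10^1 ≡ 10 (mod 517)
10^2 ≡ 10^2 = 100 ≡ 100 (mod 517)
10^4 ≡ 100^2 = 10000 ≡ 177 (mod 517)
10^8 ≡ 177^2 = 31329 ≡ 309 (mod 517)
10^16 ≡ 309^2 = 95481 ≡ 353 (mod 517)
10^32 ≡ 353^2 = 124609 ≡ 12 (mod 517)
10^64 ≡ 12^2 = 144 ≡ 144 (mod 517)
10^128 ≡ 144^2 = 20736 ≡ 56 (mod 517)
10^256 ≡ 56^2 = 3136 ≡ 34 (mod 517)
10^512 ≡ 34^2 = 1156 ≡ 122 (mod 517)
516 = 512 + 4 in binary powers of 2.
So 10^516 ≡ 122 · 177 ≡ 397 (mod 517).
Since 397 ≠ 1, base 10 is a Fermat witness: 517 is composite.

397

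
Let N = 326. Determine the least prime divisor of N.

326 is even: 2 divides it.

2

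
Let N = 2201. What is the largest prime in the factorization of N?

2201 = 31 · 71
71 is prime.
So 2201 = 31 · 71; the largest prime factor is 71.

71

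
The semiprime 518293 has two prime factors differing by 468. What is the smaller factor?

Since p = q + 468, we have 518293 = q(q + 468), so q² + 468q − 518293 = 0.
Discriminant: 468² + 4·518293 = 219024 + 2073172 = 2292196; √2292196 = 1514.
q = (−468 + 1514)/2 = 523, and p = q + 468 = 991.
Check: 523 · 991 = 518293.

523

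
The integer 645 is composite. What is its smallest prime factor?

645 is odd.
Digit sum 15, divisible by 3.

3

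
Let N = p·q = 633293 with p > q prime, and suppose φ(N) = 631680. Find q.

φ(n) = (p−1)(q−1) = n − (p+q) + 1, so p + q = 633293 − 631680 + 1 = 1614.
p and q are the roots of t² − 1614t + 633293 = 0.
Discriminant: 1614² − 4·633293 = 2604996 − 2533172 = 71824; √71824 = 268.
q = (1614 − 268)/2 = 673, p = (1614 + 268)/2 = 941.
Check: 673 · 941 = 633293.

673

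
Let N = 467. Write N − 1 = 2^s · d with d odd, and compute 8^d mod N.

467 − 1 = 466 = 2^1 · 233, so d = 233.
8^1 ≡ 8 (mod 467)
8^2 ≡ 8^2 = 64 ≡ 64 (mod 467)
8^4 ≡ 64^2 = 4096 ≡ 360 (mod 467)
8^8 ≡ 360^2 = 129600 ≡ 241 (mod 467)
8^16 ≡ 241^2 = 58081 ≡ 173 (mod 467)
8^32 ≡ 173^2 = 29929 ≡ 41 (mod 467)
8^64 ≡ 41^2 = 1681 ≡ 280 (mod 467)
8^128 ≡ 280^2 = 78400 ≡ 411 (mod 467)
233 = 128 + 64 + 32 + 8 + 1 in binary powers of 2.
So 8^233 ≡ 411 · 280 · 41 · 241 · 8 ≡ 466 (mod 467).
Since 8^d ≡ 466 (mod 467), base 8 does not prove 467 composite.

466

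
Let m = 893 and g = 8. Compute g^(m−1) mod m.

68

8^1 ≡ 8 (mod 893)
8^2 ≡ 8^2 = 64 ≡ 64 (mod 893)
8^4 ≡ 64^2 = 4096 ≡ 524 (mod 893)
8^8 ≡ 524^2 = 274576 ≡ 425 (mod 893)
8^16 ≡ 425^2 = 180625 ≡ 239 (mod 893)
8^32 ≡ 239^2 = 57121 ≡ 862 (mod 893)
8^64 ≡ 862^2 = 743044 ≡ 68 (mod 893)
8^128 ≡ 68^2 = 4624 ≡ 159 (mod 893)
8^256 ≡ 159^2 = 25281 ≡ 277 (mod 893)
8^512 ≡ 277^2 = 76729 ≡ 824 (mod 893)
892 = 512 + 256 + 64 + 32 + 16 + 8 + 4 in binary powers of 2.
So 8^892 ≡ 824 · 277 · 68 · 862 · 239 · 425 · 524 ≡ 68 (mod 893).
Since 68 ≠ 1, base 8 is a Fermat witness: 893 is composite.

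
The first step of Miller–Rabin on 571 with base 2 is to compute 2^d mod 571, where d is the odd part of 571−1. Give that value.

571 − 1 = 570 = 2^1 · 285, so d = 285.
2^1 ≡ 2 (mod 571)
2^2 ≡ 2^2 = 4 ≡ 4 (mod 571)
2^4 ≡ 4^2 = 16 ≡ 16 (mod 571)
2^8 ≡ 16^2 = 256 ≡ 256 (mod 571)
2^16 ≡ 256^2 = 65536 ≡ 442 (mod 571)
2^32 ≡ 442^2 = 195364 ≡ 82 (mod 571)
2^64 ≡ 82^2 = 6724 ≡ 443 (mod 571)
2^128 ≡ 443^2 = 196249 ≡ 396 (mod 571)
2^256 ≡ 396^2 = 156816 ≡ 362 (mod 571)
285 = 256 + 16 + 8 + 4 + 1 in binary powers of 2.
So 2^285 ≡ 362 · 442 · 256 · 16 · 2 ≡ 570 (mod 571).
Since 2^d ≡ 570 (mod 571), base 2 does not prove 571 composite.

570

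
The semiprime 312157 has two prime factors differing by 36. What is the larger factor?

Since p = q + 36, we have 312157 = q(q + 36), so q² + 36q − 312157 = 0.
Discriminant: 36² + 4·312157 = 1296 + 1248628 = 1249924; √1249924 = 1118.
q = (−36 + 1118)/2 = 541, and p = q + 36 = 577.
Check: 541 · 577 = 312157.

577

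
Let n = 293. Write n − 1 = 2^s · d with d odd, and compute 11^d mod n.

155

293 − 1 = 292 = 2^2 · 73, so d = 73.
11^1 ≡ 11 (mod 293)
11^2 ≡ 11^2 = 121 ≡ 121 (mod 293)
11^4 ≡ 121^2 = 14641 ≡ 284 (mod 293)
11^8 ≡ 284^2 = 80656 ≡ 81 (mod 293)
11^16 ≡ 81^2 = 6561 ≡ 115 (mod 293)
11^32 ≡ 115^2 = 13225 ≡ 40 (mod 293)
11^64 ≡ 40^2 = 1600 ≡ 135 (mod 293)
73 = 64 + 8 + 1 in binary powers of 2.
So 11^73 ≡ 135 · 81 · 11 ≡ 155 (mod 293).
Squaring chain: 155 → 292; reaches −1, so base 11 does not prove 293 composite.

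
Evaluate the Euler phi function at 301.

252

Factor: 301 = 7 · 43.
φ(301) = (7−1) · (43−1) = 6 · 42 = 252.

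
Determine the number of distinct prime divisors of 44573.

44573 = 29^2 · 53
44573 = 29^2 · 53, which has 2 distinct prime factors.

2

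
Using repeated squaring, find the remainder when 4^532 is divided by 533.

4^1 ≡ 4 (mod 533)
4^2 ≡ 4^2 = 16 ≡ 16 (mod 533)
4^4 ≡ 16^2 = 256 ≡ 256 (mod 533)
4^8 ≡ 256^2 = 65536 ≡ 510 (mod 533)
4^16 ≡ 510^2 = 260100 ≡ 529 (mod 533)
4^32 ≡ 529^2 = 279841 ≡ 16 (mod 533)
4^64 ≡ 16^2 = 256 ≡ 256 (mod 533)
4^128 ≡ 256^2 = 65536 ≡ 510 (mod 533)
4^256 ≡ 510^2 = 260100 ≡ 529 (mod 533)
4^512 ≡ 529^2 = 279841 ≡ 16 (mod 533)
532 = 512 + 16 + 4 in binary powers of 2.
So 4^532 ≡ 16 · 529 · 256 ≡ 139 (mod 533).
Since 139 ≠ 1, base 4 is a Fermat witness: 533 is composite.

139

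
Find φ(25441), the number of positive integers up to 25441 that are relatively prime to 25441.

Factor: 25441 = 13 · 19 · 103.
φ(25441) = (13−1) · (19−1) · (103−1) = 12 · 18 · 102 = 22032.

22032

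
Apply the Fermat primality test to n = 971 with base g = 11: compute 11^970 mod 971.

1

11^1 ≡ 11 (mod 971)
11^2 ≡ 11^2 = 121 ≡ 121 (mod 971)
11^4 ≡ 121^2 = 14641 ≡ 76 (mod 971)
11^8 ≡ 76^2 = 5776 ≡ 921 (mod 971)
11^16 ≡ 921^2 = 848241 ≡ 558 (mod 971)
11^32 ≡ 558^2 = 311364 ≡ 644 (mod 971)
11^64 ≡ 644^2 = 414736 ≡ 119 (mod 971)
11^128 ≡ 119^2 = 14161 ≡ 567 (mod 971)
11^256 ≡ 567^2 = 321489 ≡ 88 (mod 971)
11^512 ≡ 88^2 = 7744 ≡ 947 (mod 971)
970 = 512 + 256 + 128 + 64 + 8 + 2 in binary powers of 2.
So 11^970 ≡ 947 · 88 · 567 · 119 · 921 · 121 ≡ 1 (mod 971).
Since the result is 1, base 11 gives no evidence that 971 is composite.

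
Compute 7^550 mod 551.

7^1 ≡ 7 (mod 551)
7^2 ≡ 7^2 = 49 ≡ 49 (mod 551)
7^4 ≡ 49^2 = 2401 ≡ 197 (mod 551)
7^8 ≡ 197^2 = 38809 ≡ 239 (mod 551)
7^16 ≡ 239^2 = 57121 ≡ 368 (mod 551)
7^32 ≡ 368^2 = 135424 ≡ 429 (mod 551)
7^64 ≡ 429^2 = 184041 ≡ 7 (mod 551)
7^128 ≡ 7^2 = 49 ≡ 49 (mod 551)
7^256 ≡ 49^2 = 2401 ≡ 197 (mod 551)
7^512 ≡ 197^2 = 38809 ≡ 239 (mod 551)
550 = 512 + 32 + 4 + 2 in binary powers of 2.
So 7^550 ≡ 239 · 429 · 197 · 49 ≡ 197 (mod 551).
Since 197 ≠ 1, base 7 is a Fermat witness: 551 is composite.

197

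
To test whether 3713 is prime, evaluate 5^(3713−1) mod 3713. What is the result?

5^1 ≡ 5 (mod 3713)
5^2 ≡ 5^2 = 25 ≡ 25 (mod 3713)
5^4 ≡ 25^2 = 625 ≡ 625 (mod 3713)
5^8 ≡ 625^2 = 390625 ≡ 760 (mod 3713)
5^16 ≡ 760^2 = 577600 ≡ 2085 (mod 3713)
5^32 ≡ 2085^2 = 4347225 ≡ 3015 (mod 3713)
5^64 ≡ 3015^2 = 9090225 ≡ 801 (mod 3713)
5^128 ≡ 801^2 = 641601 ≡ 2965 (mod 3713)
5^256 ≡ 2965^2 = 8791225 ≡ 2554 (mod 3713)
5^512 ≡ 2554^2 = 6522916 ≡ 2888 (mod 3713)
5^1024 ≡ 2888^2 = 8340544 ≡ 1146 (mod 3713)
5^2048 ≡ 1146^2 = 1313316 ≡ 2627 (mod 3713)
3712 = 2048 + 1024 + 512 + 128 in binary powers of 2.
So 5^3712 ≡ 2627 · 1146 · 2888 · 2965 ≡ 3391 (mod 3713).
Since 3391 ≠ 1, base 5 is a Fermat witness: 3713 is composite.

3391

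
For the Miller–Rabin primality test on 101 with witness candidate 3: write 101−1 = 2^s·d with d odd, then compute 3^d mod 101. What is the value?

101 − 1 = 100 = 2^2 · 25, so d = 25.
3^1 ≡ 3 (mod 101)
3^2 ≡ 3^2 = 9 ≡ 9 (mod 101)
3^4 ≡ 9^2 = 81 ≡ 81 (mod 101)
3^8 ≡ 81^2 = 6561 ≡ 97 (mod 101)
3^16 ≡ 97^2 = 9409 ≡ 16 (mod 101)
25 = 16 + 8 + 1 in binary powers of 2.
So 3^25 ≡ 16 · 97 · 3 ≡ 10 (mod 101).
Squaring chain: 10 → 100; reaches −1, so base 3 does not prove 101 composite.

10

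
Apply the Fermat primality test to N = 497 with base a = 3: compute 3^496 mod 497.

3^1 ≡ 3 (mod 497)
3^2 ≡ 3^2 = 9 ≡ 9 (mod 497)
3^4 ≡ 9^2 = 81 ≡ 81 (mod 497)
3^8 ≡ 81^2 = 6561 ≡ 100 (mod 497)
3^16 ≡ 100^2 = 10000 ≡ 60 (mod 497)
3^32 ≡ 60^2 = 3600 ≡ 121 (mod 497)
3^64 ≡ 121^2 = 14641 ≡ 228 (mod 497)
3^128 ≡ 228^2 = 51984 ≡ 296 (mod 497)
3^256 ≡ 296^2 = 87616 ≡ 144 (mod 497)
496 = 256 + 128 + 64 + 32 + 16 in binary powers of 2.
So 3^496 ≡ 144 · 296 · 228 · 121 · 60 ≡ 445 (mod 497).
Since 445 ≠ 1, base 3 is a Fermat witness: 497 is composite.

445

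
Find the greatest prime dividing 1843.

1843 = 19 · 97
97 is prime.
So 1843 = 19 · 97; the largest prime factor is 97.

97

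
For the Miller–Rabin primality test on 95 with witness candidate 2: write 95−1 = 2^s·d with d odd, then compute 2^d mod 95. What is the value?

53

95 − 1 = 94 = 2^1 · 47, so d = 47.
2^1 ≡ 2 (mod 95)
2^2 ≡ 2^2 = 4 ≡ 4 (mod 95)
2^4 ≡ 4^2 = 16 ≡ 16 (mod 95)
2^8 ≡ 16^2 = 256 ≡ 66 (mod 95)
2^16 ≡ 66^2 = 4356 ≡ 81 (mod 95)
2^32 ≡ 81^2 = 6561 ≡ 6 (mod 95)
47 = 32 + 8 + 4 + 2 + 1 in binary powers of 2.
So 2^47 ≡ 6 · 66 · 16 · 4 · 2 ≡ 53 (mod 95).
Squaring chain: 53; never reaches −1, so base 2 is a Miller–Rabin witness that 95 is composite.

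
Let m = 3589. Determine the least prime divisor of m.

3589 is odd.
Digit sum 25, not divisible by 3.
Ends in 9: not divisible by 5.
7: 3589 = 7·512 + 5
11: 3589 = 11·326 + 3
13: 3589 = 13·276 + 1
17: 3589 = 17·211 + 2
19: 3589 = 19·188 + 17
23: 3589 = 23·156 + 1
29: 3589 = 29·123 + 22
31: 3589 = 31·115 + 24
37: 3589 = 37·97

37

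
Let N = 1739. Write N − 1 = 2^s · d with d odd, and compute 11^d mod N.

1470

1739 − 1 = 1738 = 2^1 · 869, so d = 869.
11^1 ≡ 11 (mod 1739)
11^2 ≡ 11^2 = 121 ≡ 121 (mod 1739)
11^4 ≡ 121^2 = 14641 ≡ 729 (mod 1739)
11^8 ≡ 729^2 = 531441 ≡ 1046 (mod 1739)
11^16 ≡ 1046^2 = 1094116 ≡ 285 (mod 1739)
11^32 ≡ 285^2 = 81225 ≡ 1231 (mod 1739)
11^64 ≡ 1231^2 = 1515361 ≡ 692 (mod 1739)
11^128 ≡ 692^2 = 478864 ≡ 639 (mod 1739)
11^256 ≡ 639^2 = 408321 ≡ 1395 (mod 1739)
11^512 ≡ 1395^2 = 1946025 ≡ 84 (mod 1739)
869 = 512 + 256 + 64 + 32 + 4 + 1 in binary powers of 2.
So 11^869 ≡ 84 · 1395 · 692 · 1231 · 729 · 11 ≡ 1470 (mod 1739).
Squaring chain: 1470; never reaches −1, so base 11 is a Miller–Rabin witness that 1739 is composite.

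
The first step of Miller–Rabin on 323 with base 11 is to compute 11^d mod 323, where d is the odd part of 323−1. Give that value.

323 − 1 = 322 = 2^1 · 161, so d = 161.
11^1 ≡ 11 (mod 323)
11^2 ≡ 11^2 = 121 ≡ 121 (mod 323)
11^4 ≡ 121^2 = 14641 ≡ 106 (mod 323)
11^8 ≡ 106^2 = 11236 ≡ 254 (mod 323)
11^16 ≡ 254^2 = 64516 ≡ 239 (mod 323)
11^32 ≡ 239^2 = 57121 ≡ 273 (mod 323)
11^64 ≡ 273^2 = 74529 ≡ 239 (mod 323)
11^128 ≡ 239^2 = 57121 ≡ 273 (mod 323)
161 = 128 + 32 + 1 in binary powers of 2.
So 11^161 ≡ 273 · 273 · 11 ≡ 45 (mod 323).
Squaring chain: 45; never reaches −1, so base 11 is a Miller–Rabin witness that 323 is composite.

45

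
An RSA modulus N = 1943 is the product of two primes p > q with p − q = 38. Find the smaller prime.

29

Since p = q + 38, we have 1943 = q(q + 38), so q² + 38q − 1943 = 0.
Discriminant: 38² + 4·1943 = 1444 + 7772 = 9216; √9216 = 96.
q = (−38 + 96)/2 = 29, and p = q + 38 = 67.
Check: 29 · 67 = 1943.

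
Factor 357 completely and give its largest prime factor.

357 = 3 · 119
119 = 7 · 17
17 is prime.
So 357 = 3 · 7 · 17; the largest prime factor is 17.

17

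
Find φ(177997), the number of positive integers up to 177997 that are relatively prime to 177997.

166320

Factor: 177997 = 23 · 71 · 109.
φ(177997) = (23−1) · (71−1) · (109−1) = 22 · 70 · 108 = 166320.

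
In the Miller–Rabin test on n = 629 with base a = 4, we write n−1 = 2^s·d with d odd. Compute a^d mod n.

629 − 1 = 628 = 2^2 · 157, so d = 157.
4^1 ≡ 4 (mod 629)
4^2 ≡ 4^2 = 16 ≡ 16 (mod 629)
4^4 ≡ 16^2 = 256 ≡ 256 (mod 629)
4^8 ≡ 256^2 = 65536 ≡ 120 (mod 629)
4^16 ≡ 120^2 = 14400 ≡ 562 (mod 629)
4^32 ≡ 562^2 = 315844 ≡ 86 (mod 629)
4^64 ≡ 86^2 = 7396 ≡ 477 (mod 629)
4^128 ≡ 477^2 = 227529 ≡ 460 (mod 629)
157 = 128 + 16 + 8 + 4 + 1 in binary powers of 2.
So 4^157 ≡ 460 · 562 · 120 · 256 · 4 ≡ 225 (mod 629).
Squaring chain: 225 → 305; never reaches −1, so base 4 is a Miller–Rabin witness that 629 is composite.

225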